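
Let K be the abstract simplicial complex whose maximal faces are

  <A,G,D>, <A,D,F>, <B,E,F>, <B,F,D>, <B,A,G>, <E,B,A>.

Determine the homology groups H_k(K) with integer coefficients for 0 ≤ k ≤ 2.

H_0 = Z,  H_1 = Z,  H_2 = 0.

Take the total order A < B < D < E < F < G on the vertex set. Then K (dimension 2) consists of the simplices:

  0-simplices (6): A, B, D, E, F, G
  1-simplices (12): AB, AD, AE, AF, AG, BD, BE, BF, BG, DF, DG, EF
  2-simplices (6): ABE, ABG, ADF, ADG, BDF, BEF

giving chain groups C_0 ≅ Z^6, C_1 ≅ Z^12, C_2 ≅ Z^6.

The boundary map ∂_1: C_1 → C_0 maps an edge to its endpoints' difference, ∂[p,q] = q − p. For instance
  ∂BE = E − B.
The resulting 6×12 matrix has rank 5, and its Smith normal form has invariant factors (1,1,1,1,1).

Boundary ∂_2: C_2 → C_1 acts by ∂[p,q,r] = [q,r] − [p,r] + [p,q]. For instance
  ∂ADF = DF − AF + AD,
  ∂BDF = DF − BF + BD.
This gives a 12×6 integer matrix of rank 6; reducing to Smith normal form yields diagonal entries (1,1,1,1,1,1).

Reading off H_k = ker ∂_k / im ∂_{k+1}:

  H_0: rank C_0 − rank ∂_1 = 6 − 5 = 1, and the invariant factors of ∂_1 are all 1, so H_0 ≅ Z.
  H_1: rank ker ∂_1 − rank ∂_2 = (12 − 5) − 6 = 1, and the invariant factors of ∂_2 are all 1, so H_1 ≅ Z.
  H_2: rank ker ∂_2 − rank ∂_3 = (6 − 6) − 0 = 0, and there is no ∂_3, so H_2 ≅ 0.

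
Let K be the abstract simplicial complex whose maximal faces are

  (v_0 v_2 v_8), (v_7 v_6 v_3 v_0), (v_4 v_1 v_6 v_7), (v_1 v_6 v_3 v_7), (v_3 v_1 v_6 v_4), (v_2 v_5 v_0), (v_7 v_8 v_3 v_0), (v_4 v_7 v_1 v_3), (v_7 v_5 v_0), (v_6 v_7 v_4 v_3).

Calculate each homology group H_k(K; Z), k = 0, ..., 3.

H_0 ≅ Z,  H_1 = 0,  H_2 = 0,  H_3 ≅ Z.

Order the vertices as v_0 < v_1 < v_2 < v_3 < v_4 < v_5 < v_6 < v_7 < v_8. Listing each simplex with vertices in this order, K has dimension 3 with simplices:

  0-simplices (9): [v_0], [v_1], [v_2], [v_3], [v_4], [v_5], [v_6], [v_7], [v_8]
  1-simplices (21): (21 of them)
  2-simplices (19): (19 of them)
  3-simplices (7): [v_0,v_3,v_6,v_7], [v_0,v_3,v_7,v_8], [v_1,v_3,v_4,v_6], [v_1,v_3,v_4,v_7], [v_1,v_3,v_6,v_7], [v_1,v_4,v_6,v_7], [v_3,v_4,v_6,v_7]

Hence C_0 ≅ Z^9, C_1 ≅ Z^21, C_2 ≅ Z^19, C_3 ≅ Z^7.

∂_1: C_1 → C_0 maps an edge to its endpoints' difference, ∂[p,q] = q − p.
This gives a 9×21 integer matrix of rank 8; reducing to Smith normal form yields diagonal entries (1,1,1,1,1,1,1,1).

Boundary ∂_2: C_2 → C_1 maps a triangle to the signed sum of its edges. For instance
  ∂[v_3,v_4,v_7] = [v_4,v_7] − [v_3,v_7] + [v_3,v_4],
  ∂[v_0,v_3,v_7] = [v_3,v_7] − [v_0,v_7] + [v_0,v_3].
This gives a 21×19 integer matrix of rank 13; reducing to Smith normal form yields diagonal entries (1,1,1,1,1,1,1,1,1,1,1,1,1).

∂_3: C_3 → C_2 sends each 3-simplex σ to the alternating sum Σ_i (−1)^i (σ with its i-th vertex removed). For instance
  ∂[v_1,v_3,v_4,v_6] = [v_3,v_4,v_6] − [v_1,v_4,v_6] + [v_1,v_3,v_6] − [v_1,v_3,v_4],
  ∂[v_1,v_3,v_6,v_7] = [v_3,v_6,v_7] − [v_1,v_6,v_7] + [v_1,v_3,v_7] − [v_1,v_3,v_6].
The 19×7 boundary matrix has rank 6 and Smith normal form diag(1,1,1,1,1,1).

Now H_k = ker ∂_k / im ∂_{k+1}, so:

  H_0: rank C_0 − rank ∂_1 = 9 − 8 = 1, and the invariant factors of ∂_1 are all 1, so H_0 ≅ Z.
  H_1: rank ker ∂_1 − rank ∂_2 = (21 − 8) − 13 = 0, and the invariant factors of ∂_2 are all 1, so H_1 ≅ 0.
  H_2: rank ker ∂_2 − rank ∂_3 = (19 − 13) − 6 = 0, and the invariant factors of ∂_3 are all 1, so H_2 ≅ 0.
  H_3: rank ker ∂_3 − rank ∂_4 = (7 − 6) − 0 = 1, and there is no ∂_4, so H_3 ≅ Z.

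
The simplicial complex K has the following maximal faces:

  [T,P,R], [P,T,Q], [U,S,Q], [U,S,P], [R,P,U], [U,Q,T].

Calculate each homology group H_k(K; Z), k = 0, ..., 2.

Take the total order P < Q < R < S < T < U on the vertex set. Then K (dimension 2) consists of the simplices:

  0-simplices (6): P, Q, R, S, T, U
  1-simplices (12): PQ, PR, PS, PT, PU, QS, QT, QU, RT, RU, SU, TU
  2-simplices (6): PQT, PRT, PRU, PSU, QSU, QTU

Hence C_0 ≅ Z^6, C_1 ≅ Z^12, C_2 ≅ Z^6.

The boundary map ∂_1: C_1 → C_0 sends each edge [p,q] (with p < q) to q − p. For instance
  ∂PU = U − P.
The resulting 6×12 matrix has rank 5, and its Smith normal form has invariant factors (1,1,1,1,1).

The boundary map ∂_2: C_2 → C_1 acts by ∂[p,q,r] = [q,r] − [p,r] + [p,q]. For instance
  ∂QSU = SU − QU + QS,
  ∂PQT = QT − PT + PQ.
The resulting 12×6 matrix has rank 6, and its Smith normal form has invariant factors (1,1,1,1,1,1).

Now H_k = ker ∂_k / im ∂_{k+1}, so:

  H_0: rank C_0 − rank ∂_1 = 6 − 5 = 1, and the invariant factors of ∂_1 are all 1, so H_0 = Z.
  H_1: rank ker ∂_1 − rank ∂_2 = (12 − 5) − 6 = 1, and the invariant factors of ∂_2 are all 1, so H_1 = Z.
  H_2: rank ker ∂_2 − rank ∂_3 = (6 − 6) − 0 = 0, and there is no ∂_3, so H_2 = 0.

(K is a triangulation of the cylinder S^1 x I.)

H_0 = Z,  H_1 = Z,  H_2 = 0.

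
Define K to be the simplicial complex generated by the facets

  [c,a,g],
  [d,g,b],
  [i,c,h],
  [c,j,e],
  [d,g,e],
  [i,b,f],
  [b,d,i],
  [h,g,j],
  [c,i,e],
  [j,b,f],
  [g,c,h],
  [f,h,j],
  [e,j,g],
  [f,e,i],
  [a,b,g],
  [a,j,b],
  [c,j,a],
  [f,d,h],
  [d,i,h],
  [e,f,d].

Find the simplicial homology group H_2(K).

H_2 = 0.

We work with the vertex ordering a < b < c < d < e < f < g < h < i < j. The simplices of K, each written with vertices in increasing order, are:

  0-simplices (10): a, b, c, d, e, f, g, h, i, j
  1-simplices (30): ab, ac, ag, aj, bd, bf, bg, bi, bj, ce, cg, ch, ci, cj, de, df, dg, dh, di, ef, eg, ei, ej, fh, fi, fj, gh, gj, hi, hj
  2-simplices (20): abg, abj, acg, acj, bdg, bdi, bfi, bfj, cei, cej, cgh, chi, def, deg, dfh, dhi, efi, egj, fhj, ghj

Hence C_0 ≅ Z^10, C_1 ≅ Z^30, C_2 ≅ Z^20.

Boundary ∂_1: C_1 → C_0 sends each edge [p,q] (with p < q) to q − p. For instance
  ∂cg = g − c.
As a 10×30 matrix over Z this has rank 9, with invariant factors (1,1,1,1,1,1,1,1,1).

Boundary ∂_2: C_2 → C_1 maps a triangle to the signed sum of its edges. For instance
  ∂acg = cg − ag + ac,
  ∂bdg = dg − bg + bd.
This gives a 30×20 integer matrix of rank 20; reducing to Smith normal form yields diagonal entries (1,1,1,1,1,1,1,1,1,1,1,1,1,1,1,1,1,1,1,2).

Computing H_k = (kernel of ∂_k) / (image of ∂_{k+1}):

  H_2: rank ker ∂_2 − rank ∂_3 = (20 − 20) − 0 = 0, and there is no ∂_3, so H_2 ≅ 0.

(K is a triangulation of the Klein bottle.)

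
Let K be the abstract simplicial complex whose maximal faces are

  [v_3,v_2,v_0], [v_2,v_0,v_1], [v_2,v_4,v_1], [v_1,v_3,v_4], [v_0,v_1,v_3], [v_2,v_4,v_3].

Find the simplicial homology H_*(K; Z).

H_0 ≅ Z,  H_1 = 0,  H_2 ≅ Z.

K has 5 vertices, 9 edges, 6 triangles.
rank ∂_0 = 0, rank ∂_1 = 4 ⇒ b_0 = 5 − 0 − 4 = 1; all invariant factors of ∂_1 are 1 so no torsion. So H_0 = Z.
rank ∂_1 = 4, rank ∂_2 = 5 ⇒ b_1 = 9 − 4 − 5 = 0; all invariant factors of ∂_2 are 1 so no torsion. So H_1 = 0.
rank ∂_2 = 5, rank ∂_3 = 0 ⇒ b_2 = 6 − 5 − 0 = 1. So H_2 = Z.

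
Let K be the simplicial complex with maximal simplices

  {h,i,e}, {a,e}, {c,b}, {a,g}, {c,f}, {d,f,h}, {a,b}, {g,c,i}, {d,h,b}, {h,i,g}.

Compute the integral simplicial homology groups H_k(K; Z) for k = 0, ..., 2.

H_0 = Z,  H_1 = Z^4,  H_2 = 0.

Take the total order a < b < c < d < e < f < g < h < i on the vertex set. Then K (dimension 2) consists of the simplices:

  0-simplices (9): a, b, c, d, e, f, g, h, i
  1-simplices (17): ab, ae, ag, bc, bd, bh, cf, cg, ci, df, dh, eh, ei, fh, gh, gi, hi
  2-simplices (5): bdh, cgi, dfh, ehi, ghi

so the chain groups are C_0 ≅ Z^9, C_1 ≅ Z^17, C_2 ≅ Z^5.

The boundary map ∂_1: C_1 → C_0 sends each edge [p,q] (with p < q) to q − p. For instance
  ∂eh = h − e.
The resulting 9×17 matrix has rank 8, and its Smith normal form has invariant factors (1,1,1,1,1,1,1,1).

The boundary map ∂_2: C_2 → C_1 acts by ∂[p,q,r] = [q,r] − [p,r] + [p,q]. For instance
  ∂dfh = fh − dh + df,
  ∂bdh = dh − bh + bd.
This gives a 17×5 integer matrix of rank 5; reducing to Smith normal form yields diagonal entries (1,1,1,1,1).

Now H_k = ker ∂_k / im ∂_{k+1}, so:

  H_0: rank C_0 − rank ∂_1 = 9 − 8 = 1, and the invariant factors of ∂_1 are all 1, so H_0 ≅ Z.
  H_1: rank ker ∂_1 − rank ∂_2 = (17 − 8) − 5 = 4, and the invariant factors of ∂_2 are all 1, so H_1 ≅ Z^4.
  H_2: rank ker ∂_2 − rank ∂_3 = (5 − 5) − 0 = 0, and there is no ∂_3, so H_2 ≅ 0.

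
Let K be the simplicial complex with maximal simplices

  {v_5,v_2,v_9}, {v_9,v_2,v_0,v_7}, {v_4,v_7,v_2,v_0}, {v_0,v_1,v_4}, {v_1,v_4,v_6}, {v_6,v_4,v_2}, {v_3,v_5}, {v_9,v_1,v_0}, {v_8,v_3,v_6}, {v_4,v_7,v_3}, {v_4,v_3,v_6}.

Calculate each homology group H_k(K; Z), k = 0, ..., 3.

Fix the vertex order v_0 < v_1 < v_2 < v_3 < v_4 < v_5 < v_6 < v_7 < v_8 < v_9 and write every simplex with vertices in increasing order. Then dim K = 3 and the simplices of K are:

  0-simplices (10): [v_0], [v_1], [v_2], [v_3], [v_4], [v_5], [v_6], [v_7], [v_8], [v_9]
  1-simplices (23): (23 of them)
  2-simplices (15): (15 of them)
  3-simplices (2): [v_0,v_2,v_4,v_7], [v_0,v_2,v_7,v_9]

Hence C_0 ≅ Z^10, C_1 ≅ Z^23, C_2 ≅ Z^15, C_3 ≅ Z^2.

∂_1: C_1 → C_0 sends each edge [p,q] (with p < q) to q − p. For instance
  ∂[v_1,v_6] = [v_6] − [v_1].
As a 10×23 matrix over Z this has rank 9, with invariant factors (1,1,1,1,1,1,1,1,1).

Boundary ∂_2: C_2 → C_1 sends each 2-simplex [p,q,r] to [q,r] − [p,r] + [p,q]. For instance
  ∂[v_2,v_4,v_6] = [v_4,v_6] − [v_2,v_6] + [v_2,v_4],
  ∂[v_2,v_4,v_7] = [v_4,v_7] − [v_2,v_7] + [v_2,v_4].
As a 23×15 matrix over Z this has rank 13, with invariant factors (1,1,1,1,1,1,1,1,1,1,1,1,1).

∂_3: C_3 → C_2 sends each 3-simplex σ to the alternating sum Σ_i (−1)^i (σ with its i-th vertex removed). For instance
  ∂[v_0,v_2,v_7,v_9] = [v_2,v_7,v_9] − [v_0,v_7,v_9] + [v_0,v_2,v_9] − [v_0,v_2,v_7],
  ∂[v_0,v_2,v_4,v_7] = [v_2,v_4,v_7] − [v_0,v_4,v_7] + [v_0,v_2,v_7] − [v_0,v_2,v_4].
The 15×2 boundary matrix has rank 2 and Smith normal form diag(1,1).

From H_k ≅ ker(∂_k) / im(∂_{k+1}) we obtain:

  H_0: rank C_0 − rank ∂_1 = 10 − 9 = 1, and the invariant factors of ∂_1 are all 1, so H_0 ≅ Z.
  H_1: rank ker ∂_1 − rank ∂_2 = (23 − 9) − 13 = 1, and the invariant factors of ∂_2 are all 1, so H_1 ≅ Z.
  H_2: rank ker ∂_2 − rank ∂_3 = (15 − 13) − 2 = 0, and the invariant factors of ∂_3 are all 1, so H_2 ≅ 0.
  H_3: rank ker ∂_3 − rank ∂_4 = (2 − 2) − 0 = 0, and there is no ∂_4, so H_3 ≅ 0.

As a check, the Euler characteristic is 10 − 23 + 15 − 2 = 0, which agrees with 1 − 1 + 0 − 0 = 0.

H_0 = Z,  H_1 = Z,  H_2 = 0,  H_3 = 0.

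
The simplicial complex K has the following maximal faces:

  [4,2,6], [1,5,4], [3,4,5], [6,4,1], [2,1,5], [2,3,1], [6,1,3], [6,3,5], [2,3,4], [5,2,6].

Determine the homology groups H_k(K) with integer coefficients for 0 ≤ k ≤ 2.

H_0 ≅ Z,  H_1 ≅ Z/2Z,  H_2 = 0.

We work with the vertex ordering 1 < 2 < 3 < 4 < 5 < 6. The simplices of K, each written with vertices in increasing order, are:

  0-simplices (6): [1], [2], [3], [4], [5], [6]
  1-simplices (15): [1,2], [1,3], [1,4], [1,5], [1,6], [2,3], [2,4], [2,5], [2,6], [3,4], [3,5], [3,6], [4,5], [4,6], [5,6]
  2-simplices (10): [1,2,3], [1,2,5], [1,3,6], [1,4,5], [1,4,6], [2,3,4], [2,4,6], [2,5,6], [3,4,5], [3,5,6]

so the chain groups are C_0 ≅ Z^6, C_1 ≅ Z^15, C_2 ≅ Z^10.

∂_1: C_1 → C_0 maps an edge to its endpoints' difference, ∂[p,q] = q − p. For instance
  ∂[3,5] = [5] − [3].
As a 6×15 matrix over Z this has rank 5, with invariant factors (1,1,1,1,1).

The boundary map ∂_2: C_2 → C_1 sends each 2-simplex [p,q,r] to [q,r] − [p,r] + [p,q]. For instance
  ∂[1,3,6] = [3,6] − [1,6] + [1,3],
  ∂[2,5,6] = [5,6] − [2,6] + [2,5].
This gives a 15×10 integer matrix of rank 10; reducing to Smith normal form yields diagonal entries (1,1,1,1,1,1,1,1,1,2).

From H_k ≅ ker(∂_k) / im(∂_{k+1}) we obtain:

  H_0: rank C_0 − rank ∂_1 = 6 − 5 = 1, and the invariant factors of ∂_1 are all 1, so H_0 = Z.
  H_1: rank ker ∂_1 − rank ∂_2 = (15 − 5) − 10 = 0, and ∂_2 has invariant factor 2 > 1, so H_1 = Z/2Z.
  H_2: rank ker ∂_2 − rank ∂_3 = (10 − 10) − 0 = 0, and there is no ∂_3, so H_2 = 0.

(K is a triangulation of the real projective plane RP^2.)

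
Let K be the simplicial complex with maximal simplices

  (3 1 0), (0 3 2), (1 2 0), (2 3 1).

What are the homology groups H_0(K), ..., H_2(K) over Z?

H_0 ≅ Z,  H_1 = 0,  H_2 ≅ Z.

We work with the vertex ordering 0 < 1 < 2 < 3. The simplices of K, each written with vertices in increasing order, are:

  0-simplices (4): [0], [1], [2], [3]
  1-simplices (6): [0,1], [0,2], [0,3], [1,2], [1,3], [2,3]
  2-simplices (4): [0,1,2], [0,1,3], [0,2,3], [1,2,3]

Hence C_0 ≅ Z^4, C_1 ≅ Z^6, C_2 ≅ Z^4.

∂_1: C_1 → C_0 is given by ∂[p,q] = [q] − [p].
As a 4×6 matrix over Z this has rank 3, with invariant factors (1,1,1).

Boundary ∂_2: C_2 → C_1 acts by ∂[p,q,r] = [q,r] − [p,r] + [p,q]. For instance
  ∂[0,1,2] = [1,2] − [0,2] + [0,1],
  ∂[0,2,3] = [2,3] − [0,3] + [0,2].
As a 6×4 matrix over Z this has rank 3, with invariant factors (1,1,1).

From H_k ≅ ker(∂_k) / im(∂_{k+1}) we obtain:

  H_0: rank C_0 − rank ∂_1 = 4 − 3 = 1, and the invariant factors of ∂_1 are all 1, so H_0 = Z.
  H_1: rank ker ∂_1 − rank ∂_2 = (6 − 3) − 3 = 0, and the invariant factors of ∂_2 are all 1, so H_1 = 0.
  H_2: rank ker ∂_2 − rank ∂_3 = (4 − 3) − 0 = 1, and there is no ∂_3, so H_2 = Z.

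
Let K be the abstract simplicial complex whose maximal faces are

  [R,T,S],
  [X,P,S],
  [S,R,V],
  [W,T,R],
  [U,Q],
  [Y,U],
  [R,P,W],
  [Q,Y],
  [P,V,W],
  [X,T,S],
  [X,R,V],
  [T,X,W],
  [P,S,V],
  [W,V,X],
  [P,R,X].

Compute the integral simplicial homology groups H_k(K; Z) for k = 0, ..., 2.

We work with the vertex ordering P < Q < R < S < T < U < V < W < X < Y. The simplices of K, each written with vertices in increasing order, are:

  0-simplices (10): P, Q, R, S, T, U, V, W, X, Y
  1-simplices (21): PR, PS, PV, PW, PX, QU, QY, RS, RT, RV, RW, RX, ST, SV, SX, TW, TX, UY, VW, VX, WX
  2-simplices (12): PRW, PRX, PSV, PSX, PVW, RST, RSV, RTW, RVX, STX, TWX, VWX

Hence C_0 ≅ Z^10, C_1 ≅ Z^21, C_2 ≅ Z^12.

Boundary ∂_1: C_1 → C_0 sends each edge [p,q] (with p < q) to q − p.
This gives a 10×21 integer matrix of rank 8; reducing to Smith normal form yields diagonal entries (1,1,1,1,1,1,1,1).

Boundary ∂_2: C_2 → C_1 maps a triangle to the signed sum of its edges. For instance
  ∂PSX = SX − PX + PS,
  ∂PVW = VW − PW + PV.
The 21×12 boundary matrix has rank 12 and Smith normal form diag(1,1,1,1,1,1,1,1,1,1,1,2).

From H_k ≅ ker(∂_k) / im(∂_{k+1}) we obtain:

  H_0: rank C_0 − rank ∂_1 = 10 − 8 = 2, and the invariant factors of ∂_1 are all 1, so H_0 ≅ Z^2.
  H_1: rank ker ∂_1 − rank ∂_2 = (21 − 8) − 12 = 1, and ∂_2 has invariant factor 2 > 1, so H_1 ≅ Z × Z/2.
  H_2: rank ker ∂_2 − rank ∂_3 = (12 − 12) − 0 = 0, and there is no ∂_3, so H_2 ≅ 0.

(K is a triangulation of the disjoint union of the circle S^1 and the real projective plane RP^2.)

H_0 = Z^2,  H_1 = Z × Z/2,  H_2 = 0.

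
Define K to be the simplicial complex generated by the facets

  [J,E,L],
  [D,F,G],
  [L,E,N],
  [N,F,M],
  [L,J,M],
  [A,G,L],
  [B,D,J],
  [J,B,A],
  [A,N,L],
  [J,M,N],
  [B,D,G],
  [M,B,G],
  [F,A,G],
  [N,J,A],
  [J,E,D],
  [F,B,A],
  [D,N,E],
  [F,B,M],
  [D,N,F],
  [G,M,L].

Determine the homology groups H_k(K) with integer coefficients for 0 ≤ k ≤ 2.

H_0 = Z,  H_1 = Z ⊕ Z/2,  H_2 = 0.

Order the vertices as A < B < D < E < F < G < J < L < M < N. Listing each simplex with vertices in this order, K has dimension 2 with simplices:

  0-simplices (10): A, B, D, E, F, G, J, L, M, N
  1-simplices (30): AB, AF, AG, AJ, AL, AN, BD, BF, BG, BJ, BM, DE, DF, DG, DJ, DN, EJ, EL, EN, FG, FM, FN, GL, GM, JL, JM, JN, LM, LN, MN
  2-simplices (20): ABF, ABJ, AFG, AGL, AJN, ALN, BDG, BDJ, BFM, BGM, DEJ, DEN, DFG, DFN, EJL, ELN, FMN, GLM, JLM, JMN

giving chain groups C_0 ≅ Z^10, C_1 ≅ Z^30, C_2 ≅ Z^20.

Boundary ∂_1: C_1 → C_0 is given by ∂[p,q] = [q] − [p]. For instance
  ∂BJ = J − B.
The resulting 10×30 matrix has rank 9, and its Smith normal form has invariant factors (1,1,1,1,1,1,1,1,1).

Boundary ∂_2: C_2 → C_1 sends each 2-simplex [p,q,r] to [q,r] − [p,r] + [p,q]. For instance
  ∂AJN = JN − AN + AJ,
  ∂BDG = DG − BG + BD.
The resulting 30×20 matrix has rank 20, and its Smith normal form has invariant factors (1,1,1,1,1,1,1,1,1,1,1,1,1,1,1,1,1,1,1,2).

Now H_k = ker ∂_k / im ∂_{k+1}, so:

  H_0: rank C_0 − rank ∂_1 = 10 − 9 = 1, and the invariant factors of ∂_1 are all 1, so H_0 ≅ Z.
  H_1: rank ker ∂_1 − rank ∂_2 = (30 − 9) − 20 = 1, and ∂_2 has invariant factor 2 > 1, so H_1 ≅ Z ⊕ Z/2.
  H_2: rank ker ∂_2 − rank ∂_3 = (20 − 20) − 0 = 0, and there is no ∂_3, so H_2 ≅ 0.

(K is a triangulation of the Klein bottle.)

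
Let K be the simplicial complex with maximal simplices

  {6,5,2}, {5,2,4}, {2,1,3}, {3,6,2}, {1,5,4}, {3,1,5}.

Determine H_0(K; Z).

H_0 ≅ Z.

Fix the vertex order 1 < 2 < 3 < 4 < 5 < 6 and write every simplex with vertices in increasing order. Then dim K = 2 and the simplices of K are:

  0-simplices (6): [1], [2], [3], [4], [5], [6]
  1-simplices (12): [1,2], [1,3], [1,4], [1,5], [2,3], [2,4], [2,5], [2,6], [3,5], [3,6], [4,5], [5,6]
  2-simplices (6): [1,2,3], [1,3,5], [1,4,5], [2,3,6], [2,4,5], [2,5,6]

so the chain groups are C_0 ≅ Z^6, C_1 ≅ Z^12, C_2 ≅ Z^6.

The boundary map ∂_1: C_1 → C_0 maps an edge to its endpoints' difference, ∂[p,q] = q − p. For instance
  ∂[1,4] = [4] − [1].
This gives a 6×12 integer matrix of rank 5; reducing to Smith normal form yields diagonal entries (1,1,1,1,1).

∂_2: C_2 → C_1 sends each 2-simplex [p,q,r] to [q,r] − [p,r] + [p,q]. For instance
  ∂[2,5,6] = [5,6] − [2,6] + [2,5],
  ∂[1,2,3] = [2,3] − [1,3] + [1,2].
The resulting 12×6 matrix has rank 6, and its Smith normal form has invariant factors (1,1,1,1,1,1).

Computing H_k = (kernel of ∂_k) / (image of ∂_{k+1}):

  H_0: rank C_0 − rank ∂_1 = 6 − 5 = 1, and the invariant factors of ∂_1 are all 1, so H_0 = Z.

(K is a triangulation of the cylinder S^1 x I.)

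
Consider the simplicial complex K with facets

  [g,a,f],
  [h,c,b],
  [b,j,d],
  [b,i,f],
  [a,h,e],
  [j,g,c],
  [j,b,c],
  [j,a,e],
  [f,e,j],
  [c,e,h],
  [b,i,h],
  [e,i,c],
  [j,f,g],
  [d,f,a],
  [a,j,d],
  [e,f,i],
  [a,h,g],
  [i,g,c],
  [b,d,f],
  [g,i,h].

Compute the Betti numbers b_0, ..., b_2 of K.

Order the vertices as a < b < c < d < e < f < g < h < i < j. Listing each simplex with vertices in this order, K has dimension 2 with simplices:

  0-simplices (10): a, b, c, d, e, f, g, h, i, j
  1-simplices (30): ad, ae, af, ag, ah, aj, bc, bd, bf, bh, bi, bj, ce, cg, ch, ci, cj, df, dj, ef, eh, ei, ej, fg, fi, fj, gh, gi, gj, hi
  2-simplices (20): adf, adj, aeh, aej, afg, agh, bch, bcj, bdf, bdj, bfi, bhi, ceh, cei, cgi, cgj, efi, efj, fgj, ghi

giving chain groups C_0 ≅ Z^10, C_1 ≅ Z^30, C_2 ≅ Z^20.

The boundary map ∂_1: C_1 → C_0 sends each edge [p,q] (with p < q) to q − p. For instance
  ∂cj = j − c.
As a 10×30 matrix over Z this has rank 9, with invariant factors (1,1,1,1,1,1,1,1,1).

∂_2: C_2 → C_1 sends each 2-simplex [p,q,r] to [q,r] − [p,r] + [p,q]. For instance
  ∂bfi = fi − bi + bf,
  ∂ghi = hi − gi + gh.
This gives a 30×20 integer matrix of rank 20; reducing to Smith normal form yields diagonal entries (1,1,1,1,1,1,1,1,1,1,1,1,1,1,1,1,1,1,1,2).

Reading off H_k = ker ∂_k / im ∂_{k+1}:

  H_0: rank C_0 − rank ∂_1 = 10 − 9 = 1, and the invariant factors of ∂_1 are all 1, so H_0 = Z.
  H_1: rank ker ∂_1 − rank ∂_2 = (30 − 9) − 20 = 1, and ∂_2 has invariant factor 2 > 1, so H_1 = Z × Z/2.
  H_2: rank ker ∂_2 − rank ∂_3 = (20 − 20) − 0 = 0, and there is no ∂_3, so H_2 = 0.

Hence the Betti numbers are b_0 = 1, b_1 = 1, b_2 = 0.

b_0 = 1, b_1 = 1, b_2 = 0.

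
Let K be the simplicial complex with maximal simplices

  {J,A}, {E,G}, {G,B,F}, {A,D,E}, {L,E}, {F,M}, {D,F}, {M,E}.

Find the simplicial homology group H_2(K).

H_2 ≅ 0.

We work with the vertex ordering A < B < D < E < F < G < J < L < M. The simplices of K, each written with vertices in increasing order, are:

  0-simplices (9): A, B, D, E, F, G, J, L, M
  1-simplices (12): AD, AE, AJ, BF, BG, DE, DF, EG, EL, EM, FG, FM
  2-simplices (2): ADE, BFG

so the chain groups are C_0 ≅ Z^9, C_1 ≅ Z^12, C_2 ≅ Z^2.

Boundary ∂_1: C_1 → C_0 maps an edge to its endpoints' difference, ∂[p,q] = q − p.
The 9×12 boundary matrix has rank 8 and Smith normal form diag(1,1,1,1,1,1,1,1).

Boundary ∂_2: C_2 → C_1 maps a triangle to the signed sum of its edges. For instance
  ∂ADE = DE − AE + AD,
  ∂BFG = FG − BG + BF.
As a 12×2 matrix over Z this has rank 2, with invariant factors (1,1).

Now H_k = ker ∂_k / im ∂_{k+1}, so:

  H_2: rank ker ∂_2 − rank ∂_3 = (2 − 2) − 0 = 0, and there is no ∂_3, so H_2 ≅ 0.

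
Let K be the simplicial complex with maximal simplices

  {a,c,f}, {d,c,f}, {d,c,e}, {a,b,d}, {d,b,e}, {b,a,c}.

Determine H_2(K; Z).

Fix the vertex order a < b < c < d < e < f and write every simplex with vertices in increasing order. Then dim K = 2 and the simplices of K are:

  0-simplices (6): a, b, c, d, e, f
  1-simplices (12): ab, ac, ad, af, bc, bd, be, cd, ce, cf, de, df
  2-simplices (6): abc, abd, acf, bde, cde, cdf

giving chain groups C_0 ≅ Z^6, C_1 ≅ Z^12, C_2 ≅ Z^6.

∂_1: C_1 → C_0 maps an edge to its endpoints' difference, ∂[p,q] = q − p. For instance
  ∂af = f − a.
The 6×12 boundary matrix has rank 5 and Smith normal form diag(1,1,1,1,1).

∂_2: C_2 → C_1 acts by ∂[p,q,r] = [q,r] − [p,r] + [p,q]. For instance
  ∂cdf = df − cf + cd,
  ∂abd = bd − ad + ab.
The 12×6 boundary matrix has rank 6 and Smith normal form diag(1,1,1,1,1,1).

Reading off H_k = ker ∂_k / im ∂_{k+1}:

  H_2: rank ker ∂_2 − rank ∂_3 = (6 − 6) − 0 = 0, and there is no ∂_3, so H_2 = 0.

H_2 ≅ 0.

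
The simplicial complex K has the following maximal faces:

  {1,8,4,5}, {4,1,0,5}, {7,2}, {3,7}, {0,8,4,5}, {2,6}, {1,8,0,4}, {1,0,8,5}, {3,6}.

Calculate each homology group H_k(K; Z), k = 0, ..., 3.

H_0 = Z^2,  H_1 = Z,  H_2 = 0,  H_3 = Z.

K has 9 vertices, 14 edges, 10 triangles, 5 3-simplices.
rank ∂_0 = 0, rank ∂_1 = 7 ⇒ b_0 = 9 − 0 − 7 = 2; all invariant factors of ∂_1 are 1 so no torsion. So H_0 = Z^2.
rank ∂_1 = 7, rank ∂_2 = 6 ⇒ b_1 = 14 − 7 − 6 = 1; all invariant factors of ∂_2 are 1 so no torsion. So H_1 = Z.
rank ∂_2 = 6, rank ∂_3 = 4 ⇒ b_2 = 10 − 6 − 4 = 0; all invariant factors of ∂_3 are 1 so no torsion. So H_2 = 0.
rank ∂_3 = 4, rank ∂_4 = 0 ⇒ b_3 = 5 − 4 − 0 = 1. So H_3 = Z.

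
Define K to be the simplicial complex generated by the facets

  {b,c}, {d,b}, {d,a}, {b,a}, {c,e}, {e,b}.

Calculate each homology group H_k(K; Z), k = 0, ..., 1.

We work with the vertex ordering a < b < c < d < e. The simplices of K, each written with vertices in increasing order, are:

  0-simplices (5): a, b, c, d, e
  1-simplices (6): ab, ad, bc, bd, be, ce

Hence C_0 ≅ Z^5, C_1 ≅ Z^6.

Boundary ∂_1: C_1 → C_0 is given by ∂[p,q] = [q] − [p]. For instance
  ∂bd = d − b.
As a 5×6 matrix over Z this has rank 4, with invariant factors (1,1,1,1).

Now H_k = ker ∂_k / im ∂_{k+1}, so:

  H_0: rank C_0 − rank ∂_1 = 5 − 4 = 1, and the invariant factors of ∂_1 are all 1, so H_0 = Z.
  H_1: rank ker ∂_1 − rank ∂_2 = (6 − 4) − 0 = 2, and there is no ∂_2, so H_1 = Z^2.

As a check, the Euler characteristic is 5 − 6 = -1, which agrees with 1 − 2 = -1.

H_0 ≅ Z,  H_1 ≅ Z^2.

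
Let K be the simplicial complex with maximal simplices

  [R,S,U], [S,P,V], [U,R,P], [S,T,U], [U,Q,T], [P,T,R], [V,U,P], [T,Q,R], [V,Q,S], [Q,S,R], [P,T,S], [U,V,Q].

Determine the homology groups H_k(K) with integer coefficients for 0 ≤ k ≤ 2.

H_0 ≅ Z,  H_1 ≅ Z/2,  H_2 = 0.

Order the vertices as P < Q < R < S < T < U < V. Listing each simplex with vertices in this order, K has dimension 2 with simplices:

  0-simplices (7): P, Q, R, S, T, U, V
  1-simplices (18): PR, PS, PT, PU, PV, QR, QS, QT, QU, QV, RS, RT, RU, ST, SU, SV, TU, UV
  2-simplices (12): PRT, PRU, PST, PSV, PUV, QRS, QRT, QSV, QTU, QUV, RSU, STU

giving chain groups C_0 ≅ Z^7, C_1 ≅ Z^18, C_2 ≅ Z^12.

Boundary ∂_1: C_1 → C_0 is given by ∂[p,q] = [q] − [p].
The 7×18 boundary matrix has rank 6 and Smith normal form diag(1,1,1,1,1,1).

∂_2: C_2 → C_1 sends each 2-simplex [p,q,r] to [q,r] − [p,r] + [p,q]. For instance
  ∂PST = ST − PT + PS,
  ∂QRS = RS − QS + QR.
The resulting 18×12 matrix has rank 12, and its Smith normal form has invariant factors (1,1,1,1,1,1,1,1,1,1,1,2).

Computing H_k = (kernel of ∂_k) / (image of ∂_{k+1}):

  H_0: rank C_0 − rank ∂_1 = 7 − 6 = 1, and the invariant factors of ∂_1 are all 1, so H_0 ≅ Z.
  H_1: rank ker ∂_1 − rank ∂_2 = (18 − 6) − 12 = 0, and ∂_2 has invariant factor 2 > 1, so H_1 ≅ Z/2.
  H_2: rank ker ∂_2 − rank ∂_3 = (12 − 12) − 0 = 0, and there is no ∂_3, so H_2 ≅ 0.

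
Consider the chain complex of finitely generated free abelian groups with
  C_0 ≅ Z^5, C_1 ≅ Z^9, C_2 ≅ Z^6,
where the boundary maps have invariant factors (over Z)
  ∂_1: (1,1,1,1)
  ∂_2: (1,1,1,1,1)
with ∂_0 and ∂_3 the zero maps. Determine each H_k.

H_0: b_0 = 5 − 0 − 4 = 1; torsion from ∂_1 factors > 1: none. So H_0 = Z.
H_1: b_1 = 9 − 4 − 5 = 0; torsion from ∂_2 factors > 1: none. So H_1 = 0.
H_2: b_2 = 6 − 5 − 0 = 1; torsion from ∂_3 factors > 1: none. So H_2 = Z.

H_0 = Z,  H_1 = 0,  H_2 = Z.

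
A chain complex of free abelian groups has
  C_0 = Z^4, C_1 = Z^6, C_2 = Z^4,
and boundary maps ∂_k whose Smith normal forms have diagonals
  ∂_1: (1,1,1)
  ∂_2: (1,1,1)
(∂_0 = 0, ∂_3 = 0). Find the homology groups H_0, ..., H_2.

H_0 = Z,  H_1 = 0,  H_2 = Z.

H_0: b_0 = 4 − 0 − 3 = 1; torsion from ∂_1 factors > 1: none. So H_0 = Z.
H_1: b_1 = 6 − 3 − 3 = 0; torsion from ∂_2 factors > 1: none. So H_1 = 0.
H_2: b_2 = 4 − 3 − 0 = 1; torsion from ∂_3 factors > 1: none. So H_2 = Z.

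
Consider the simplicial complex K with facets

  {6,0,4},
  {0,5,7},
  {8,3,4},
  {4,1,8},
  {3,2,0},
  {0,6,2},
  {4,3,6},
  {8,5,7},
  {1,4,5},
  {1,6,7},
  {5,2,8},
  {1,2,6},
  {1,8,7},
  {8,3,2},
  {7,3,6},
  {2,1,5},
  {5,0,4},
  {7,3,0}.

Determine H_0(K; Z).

H_0 = Z.

We work with the vertex ordering 0 < 1 < 2 < 3 < 4 < 5 < 6 < 7 < 8. The simplices of K, each written with vertices in increasing order, are:

  0-simplices (9): [0], [1], [2], [3], [4], [5], [6], [7], [8]
  1-simplices (27): (27 of them)
  2-simplices (18): [0,2,3], [0,2,6], [0,3,7], [0,4,5], [0,4,6], [0,5,7], [1,2,5], [1,2,6], [1,4,5], [1,4,8], [1,6,7], [1,7,8], [2,3,8], [2,5,8], [3,4,6], [3,4,8], [3,6,7], [5,7,8]

so the chain groups are C_0 ≅ Z^9, C_1 ≅ Z^27, C_2 ≅ Z^18.

∂_1: C_1 → C_0 maps an edge to its endpoints' difference, ∂[p,q] = q − p. For instance
  ∂[4,8] = [8] − [4].
This gives a 9×27 integer matrix of rank 8; reducing to Smith normal form yields diagonal entries (1,1,1,1,1,1,1,1).

The boundary map ∂_2: C_2 → C_1 maps a triangle to the signed sum of its edges. For instance
  ∂[1,7,8] = [7,8] − [1,8] + [1,7],
  ∂[0,2,6] = [2,6] − [0,6] + [0,2].
The resulting 27×18 matrix has rank 18, and its Smith normal form has invariant factors (1,1,1,1,1,1,1,1,1,1,1,1,1,1,1,1,1,2).

From H_k ≅ ker(∂_k) / im(∂_{k+1}) we obtain:

  H_0: rank C_0 − rank ∂_1 = 9 − 8 = 1, and the invariant factors of ∂_1 are all 1, so H_0 = Z.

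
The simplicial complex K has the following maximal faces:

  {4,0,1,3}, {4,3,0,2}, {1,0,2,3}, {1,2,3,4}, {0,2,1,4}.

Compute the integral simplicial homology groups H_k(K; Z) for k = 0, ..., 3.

H_0 = Z,  H_1 = 0,  H_2 = 0,  H_3 = Z.

Take the total order 0 < 1 < 2 < 3 < 4 on the vertex set. Then K (dimension 3) consists of the simplices:

  0-simplices (5): [0], [1], [2], [3], [4]
  1-simplices (10): [0,1], [0,2], [0,3], [0,4], [1,2], [1,3], [1,4], [2,3], [2,4], [3,4]
  2-simplices (10): [0,1,2], [0,1,3], [0,1,4], [0,2,3], [0,2,4], [0,3,4], [1,2,3], [1,2,4], [1,3,4], [2,3,4]
  3-simplices (5): [0,1,2,3], [0,1,2,4], [0,1,3,4], [0,2,3,4], [1,2,3,4]

so the chain groups are C_0 ≅ Z^5, C_1 ≅ Z^10, C_2 ≅ Z^10, C_3 ≅ Z^5.

∂_1: C_1 → C_0 is given by ∂[p,q] = [q] − [p].
The 5×10 boundary matrix has rank 4 and Smith normal form diag(1,1,1,1).

∂_2: C_2 → C_1 maps a triangle to the signed sum of its edges. For instance
  ∂[1,3,4] = [3,4] − [1,4] + [1,3],
  ∂[2,3,4] = [3,4] − [2,4] + [2,3].
This gives a 10×10 integer matrix of rank 6; reducing to Smith normal form yields diagonal entries (1,1,1,1,1,1).

∂_3: C_3 → C_2 sends each 3-simplex σ to the alternating sum Σ_i (−1)^i (σ with its i-th vertex removed). For instance
  ∂[0,1,2,3] = [1,2,3] − [0,2,3] + [0,1,3] − [0,1,2],
  ∂[1,2,3,4] = [2,3,4] − [1,3,4] + [1,2,4] − [1,2,3].
As a 10×5 matrix over Z this has rank 4, with invariant factors (1,1,1,1).

Reading off H_k = ker ∂_k / im ∂_{k+1}:

  H_0: rank C_0 − rank ∂_1 = 5 − 4 = 1, and the invariant factors of ∂_1 are all 1, so H_0 ≅ Z.
  H_1: rank ker ∂_1 − rank ∂_2 = (10 − 4) − 6 = 0, and the invariant factors of ∂_2 are all 1, so H_1 ≅ 0.
  H_2: rank ker ∂_2 − rank ∂_3 = (10 − 6) − 4 = 0, and the invariant factors of ∂_3 are all 1, so H_2 ≅ 0.
  H_3: rank ker ∂_3 − rank ∂_4 = (5 − 4) − 0 = 1, and there is no ∂_4, so H_3 ≅ Z.

As a check, the Euler characteristic is 5 − 10 + 10 − 5 = 0, which agrees with 1 − 0 + 0 − 1 = 0.
(K is a triangulation of the 3-sphere S^3.)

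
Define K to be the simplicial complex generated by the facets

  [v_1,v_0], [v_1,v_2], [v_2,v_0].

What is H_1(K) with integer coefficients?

Fix the vertex order v_0 < v_1 < v_2 and write every simplex with vertices in increasing order. Then dim K = 1 and the simplices of K are:

  0-simplices (3): [v_0], [v_1], [v_2]
  1-simplices (3): [v_0,v_1], [v_0,v_2], [v_1,v_2]

giving chain groups C_0 ≅ Z^3, C_1 ≅ Z^3.

The boundary map ∂_1: C_1 → C_0 maps an edge to its endpoints' difference, ∂[p,q] = q − p.
The 3×3 boundary matrix has rank 2 and Smith normal form diag(1,1).

Reading off H_k = ker ∂_k / im ∂_{k+1}:

  H_1: rank ker ∂_1 − rank ∂_2 = (3 − 2) − 0 = 1, and there is no ∂_2, so H_1 ≅ Z.

H_1 ≅ Z.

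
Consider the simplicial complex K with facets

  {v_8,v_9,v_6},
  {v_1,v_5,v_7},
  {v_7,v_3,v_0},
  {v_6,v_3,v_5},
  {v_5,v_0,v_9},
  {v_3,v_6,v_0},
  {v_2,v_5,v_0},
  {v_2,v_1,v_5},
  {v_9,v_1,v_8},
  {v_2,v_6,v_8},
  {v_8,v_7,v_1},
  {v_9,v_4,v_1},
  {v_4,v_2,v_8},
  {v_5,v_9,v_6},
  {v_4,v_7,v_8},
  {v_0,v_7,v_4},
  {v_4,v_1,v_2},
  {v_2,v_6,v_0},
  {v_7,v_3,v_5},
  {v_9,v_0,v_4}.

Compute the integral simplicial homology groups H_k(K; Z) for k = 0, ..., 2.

H_0 = Z,  H_1 = Z ⊕ Z/2,  H_2 = 0.

Fix the vertex order v_0 < v_1 < v_2 < v_3 < v_4 < v_5 < v_6 < v_7 < v_8 < v_9 and write every simplex with vertices in increasing order. Then dim K = 2 and the simplices of K are:

  0-simplices (10): [v_0], [v_1], [v_2], [v_3], [v_4], [v_5], [v_6], [v_7], [v_8], [v_9]
  1-simplices (30): (30 of them)
  2-simplices (20): (20 of them)

giving chain groups C_0 ≅ Z^10, C_1 ≅ Z^30, C_2 ≅ Z^20.

The boundary map ∂_1: C_1 → C_0 sends each edge [p,q] (with p < q) to q − p.
The resulting 10×30 matrix has rank 9, and its Smith normal form has invariant factors (1,1,1,1,1,1,1,1,1).

∂_2: C_2 → C_1 maps a triangle to the signed sum of its edges. For instance
  ∂[v_1,v_8,v_9] = [v_8,v_9] − [v_1,v_9] + [v_1,v_8],
  ∂[v_3,v_5,v_7] = [v_5,v_7] − [v_3,v_7] + [v_3,v_5].
The resulting 30×20 matrix has rank 20, and its Smith normal form has invariant factors (1,1,1,1,1,1,1,1,1,1,1,1,1,1,1,1,1,1,1,2).

From H_k ≅ ker(∂_k) / im(∂_{k+1}) we obtain:

  H_0: rank C_0 − rank ∂_1 = 10 − 9 = 1, and the invariant factors of ∂_1 are all 1, so H_0 = Z.
  H_1: rank ker ∂_1 − rank ∂_2 = (30 − 9) − 20 = 1, and ∂_2 has invariant factor 2 > 1, so H_1 = Z ⊕ Z/2.
  H_2: rank ker ∂_2 − rank ∂_3 = (20 − 20) − 0 = 0, and there is no ∂_3, so H_2 = 0.

(K is a triangulation of the Klein bottle.)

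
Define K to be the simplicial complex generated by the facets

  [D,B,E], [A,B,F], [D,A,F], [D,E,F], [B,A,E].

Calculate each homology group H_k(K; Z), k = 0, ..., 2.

We work with the vertex ordering A < B < D < E < F. The simplices of K, each written with vertices in increasing order, are:

  0-simplices (5): A, B, D, E, F
  1-simplices (10): AB, AD, AE, AF, BD, BE, BF, DE, DF, EF
  2-simplices (5): ABE, ABF, ADF, BDE, DEF

so the chain groups are C_0 ≅ Z^5, C_1 ≅ Z^10, C_2 ≅ Z^5.

∂_1: C_1 → C_0 is given by ∂[p,q] = [q] − [p]. For instance
  ∂AF = F − A.
As a 5×10 matrix over Z this has rank 4, with invariant factors (1,1,1,1).

The boundary map ∂_2: C_2 → C_1 acts by ∂[p,q,r] = [q,r] − [p,r] + [p,q]. For instance
  ∂ABF = BF − AF + AB,
  ∂BDE = DE − BE + BD.
As a 10×5 matrix over Z this has rank 5, with invariant factors (1,1,1,1,1).

From H_k ≅ ker(∂_k) / im(∂_{k+1}) we obtain:

  H_0: rank C_0 − rank ∂_1 = 5 − 4 = 1, and the invariant factors of ∂_1 are all 1, so H_0 ≅ Z.
  H_1: rank ker ∂_1 − rank ∂_2 = (10 − 4) − 5 = 1, and the invariant factors of ∂_2 are all 1, so H_1 ≅ Z.
  H_2: rank ker ∂_2 − rank ∂_3 = (5 − 5) − 0 = 0, and there is no ∂_3, so H_2 ≅ 0.

H_0 ≅ Z,  H_1 ≅ Z,  H_2 = 0.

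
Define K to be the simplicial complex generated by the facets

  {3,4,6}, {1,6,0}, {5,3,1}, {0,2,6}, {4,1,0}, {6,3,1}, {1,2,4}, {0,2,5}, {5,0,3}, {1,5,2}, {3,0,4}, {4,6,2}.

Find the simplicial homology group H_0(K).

Take the total order 0 < 1 < 2 < 3 < 4 < 5 < 6 on the vertex set. Then K (dimension 2) consists of the simplices:

  0-simplices (7): [0], [1], [2], [3], [4], [5], [6]
  1-simplices (18): [0,1], [0,2], [0,3], [0,4], [0,5], [0,6], [1,2], [1,3], [1,4], [1,5], [1,6], [2,4], [2,5], [2,6], [3,4], [3,5], [3,6], [4,6]
  2-simplices (12): [0,1,4], [0,1,6], [0,2,5], [0,2,6], [0,3,4], [0,3,5], [1,2,4], [1,2,5], [1,3,5], [1,3,6], [2,4,6], [3,4,6]

giving chain groups C_0 ≅ Z^7, C_1 ≅ Z^18, C_2 ≅ Z^12.

∂_1: C_1 → C_0 maps an edge to its endpoints' difference, ∂[p,q] = q − p.
The resulting 7×18 matrix has rank 6, and its Smith normal form has invariant factors (1,1,1,1,1,1).

∂_2: C_2 → C_1 sends each 2-simplex [p,q,r] to [q,r] − [p,r] + [p,q]. For instance
  ∂[0,1,4] = [1,4] − [0,4] + [0,1],
  ∂[0,2,5] = [2,5] − [0,5] + [0,2].
This gives a 18×12 integer matrix of rank 12; reducing to Smith normal form yields diagonal entries (1,1,1,1,1,1,1,1,1,1,1,2).

Reading off H_k = ker ∂_k / im ∂_{k+1}:

  H_0: rank C_0 − rank ∂_1 = 7 − 6 = 1, and the invariant factors of ∂_1 are all 1, so H_0 ≅ Z.

H_0 ≅ Z.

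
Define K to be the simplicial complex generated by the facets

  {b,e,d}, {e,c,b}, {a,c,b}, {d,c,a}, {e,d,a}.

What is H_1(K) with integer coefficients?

H_1 ≅ Z.

Take the total order a < b < c < d < e on the vertex set. Then K (dimension 2) consists of the simplices:

  0-simplices (5): a, b, c, d, e
  1-simplices (10): ab, ac, ad, ae, bc, bd, be, cd, ce, de
  2-simplices (5): abc, acd, ade, bce, bde

so the chain groups are C_0 ≅ Z^5, C_1 ≅ Z^10, C_2 ≅ Z^5.

Boundary ∂_1: C_1 → C_0 is given by ∂[p,q] = [q] − [p].
As a 5×10 matrix over Z this has rank 4, with invariant factors (1,1,1,1).

The boundary map ∂_2: C_2 → C_1 acts by ∂[p,q,r] = [q,r] − [p,r] + [p,q]. For instance
  ∂abc = bc − ac + ab,
  ∂acd = cd − ad + ac.
This gives a 10×5 integer matrix of rank 5; reducing to Smith normal form yields diagonal entries (1,1,1,1,1).

From H_k ≅ ker(∂_k) / im(∂_{k+1}) we obtain:

  H_1: rank ker ∂_1 − rank ∂_2 = (10 − 4) − 5 = 1, and the invariant factors of ∂_2 are all 1, so H_1 ≅ Z.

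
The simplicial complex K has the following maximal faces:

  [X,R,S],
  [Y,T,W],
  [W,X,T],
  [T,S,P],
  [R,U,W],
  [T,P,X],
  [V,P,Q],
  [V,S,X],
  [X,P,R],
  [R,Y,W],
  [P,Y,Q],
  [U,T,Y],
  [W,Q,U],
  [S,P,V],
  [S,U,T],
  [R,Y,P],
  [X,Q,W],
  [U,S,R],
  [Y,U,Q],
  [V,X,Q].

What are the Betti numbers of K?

b_0 = 1, b_1 = 1, b_2 = 0.

Take the total order P < Q < R < S < T < U < V < W < X < Y on the vertex set. Then K (dimension 2) consists of the simplices:

  0-simplices (10): P, Q, R, S, T, U, V, W, X, Y
  1-simplices (30): PQ, PR, PS, PT, PV, PX, PY, QU, QV, QW, QX, QY, RS, RU, RW, RX, RY, ST, SU, SV, SX, TU, TW, TX, TY, UW, UY, VX, WX, WY
  2-simplices (20): PQV, PQY, PRX, PRY, PST, PSV, PTX, QUW, QUY, QVX, QWX, RSU, RSX, RUW, RWY, STU, SVX, TUY, TWX, TWY

Hence C_0 ≅ Z^10, C_1 ≅ Z^30, C_2 ≅ Z^20.

∂_1: C_1 → C_0 maps an edge to its endpoints' difference, ∂[p,q] = q − p. For instance
  ∂TX = X − T.
As a 10×30 matrix over Z this has rank 9, with invariant factors (1,1,1,1,1,1,1,1,1).

The boundary map ∂_2: C_2 → C_1 maps a triangle to the signed sum of its edges. For instance
  ∂QUW = UW − QW + QU,
  ∂TWX = WX − TX + TW.
This gives a 30×20 integer matrix of rank 20; reducing to Smith normal form yields diagonal entries (1,1,1,1,1,1,1,1,1,1,1,1,1,1,1,1,1,1,1,2).

Reading off H_k = ker ∂_k / im ∂_{k+1}:

  H_0: rank C_0 − rank ∂_1 = 10 − 9 = 1, and the invariant factors of ∂_1 are all 1, so H_0 ≅ Z.
  H_1: rank ker ∂_1 − rank ∂_2 = (30 − 9) − 20 = 1, and ∂_2 has invariant factor 2 > 1, so H_1 ≅ Z ⊕ Z/2Z.
  H_2: rank ker ∂_2 − rank ∂_3 = (20 − 20) − 0 = 0, and there is no ∂_3, so H_2 ≅ 0.

Hence the Betti numbers are b_0 = 1, b_1 = 1, b_2 = 0.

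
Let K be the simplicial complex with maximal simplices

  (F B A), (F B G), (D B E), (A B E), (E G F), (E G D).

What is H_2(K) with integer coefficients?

Order the vertices as A < B < D < E < F < G. Listing each simplex with vertices in this order, K has dimension 2 with simplices:

  0-simplices (6): A, B, D, E, F, G
  1-simplices (12): AB, AE, AF, BD, BE, BF, BG, DE, DG, EF, EG, FG
  2-simplices (6): ABE, ABF, BDE, BFG, DEG, EFG

giving chain groups C_0 ≅ Z^6, C_1 ≅ Z^12, C_2 ≅ Z^6.

∂_1: C_1 → C_0 sends each edge [p,q] (with p < q) to q − p. For instance
  ∂AF = F − A.
This gives a 6×12 integer matrix of rank 5; reducing to Smith normal form yields diagonal entries (1,1,1,1,1).

Boundary ∂_2: C_2 → C_1 sends each 2-simplex [p,q,r] to [q,r] − [p,r] + [p,q]. For instance
  ∂BDE = DE − BE + BD,
  ∂DEG = EG − DG + DE.
The resulting 12×6 matrix has rank 6, and its Smith normal form has invariant factors (1,1,1,1,1,1).

From H_k ≅ ker(∂_k) / im(∂_{k+1}) we obtain:

  H_2: rank ker ∂_2 − rank ∂_3 = (6 − 6) − 0 = 0, and there is no ∂_3, so H_2 = 0.

(K is a triangulation of the cylinder S^1 x I.)

H_2 ≅ 0.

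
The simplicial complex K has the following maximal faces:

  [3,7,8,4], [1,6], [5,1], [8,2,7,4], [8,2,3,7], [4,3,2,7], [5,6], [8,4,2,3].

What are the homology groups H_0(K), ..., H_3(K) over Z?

Take the total order 1 < 2 < 3 < 4 < 5 < 6 < 7 < 8 on the vertex set. Then K (dimension 3) consists of the simplices:

  0-simplices (8): [1], [2], [3], [4], [5], [6], [7], [8]
  1-simplices (13): [1,5], [1,6], [2,3], [2,4], [2,7], [2,8], [3,4], [3,7], [3,8], [4,7], [4,8], [5,6], [7,8]
  2-simplices (10): [2,3,4], [2,3,7], [2,3,8], [2,4,7], [2,4,8], [2,7,8], [3,4,7], [3,4,8], [3,7,8], [4,7,8]
  3-simplices (5): [2,3,4,7], [2,3,4,8], [2,3,7,8], [2,4,7,8], [3,4,7,8]

so the chain groups are C_0 ≅ Z^8, C_1 ≅ Z^13, C_2 ≅ Z^10, C_3 ≅ Z^5.

∂_1: C_1 → C_0 sends each edge [p,q] (with p < q) to q − p. For instance
  ∂[5,6] = [6] − [5].
The resulting 8×13 matrix has rank 6, and its Smith normal form has invariant factors (1,1,1,1,1,1).

∂_2: C_2 → C_1 maps a triangle to the signed sum of its edges. For instance
  ∂[2,3,8] = [3,8] − [2,8] + [2,3],
  ∂[2,7,8] = [7,8] − [2,8] + [2,7].
As a 13×10 matrix over Z this has rank 6, with invariant factors (1,1,1,1,1,1).

∂_3: C_3 → C_2 sends each 3-simplex σ to the alternating sum Σ_i (−1)^i (σ with its i-th vertex removed). For instance
  ∂[3,4,7,8] = [4,7,8] − [3,7,8] + [3,4,8] − [3,4,7],
  ∂[2,4,7,8] = [4,7,8] − [2,7,8] + [2,4,8] − [2,4,7].
As a 10×5 matrix over Z this has rank 4, with invariant factors (1,1,1,1).

Now H_k = ker ∂_k / im ∂_{k+1}, so:

  H_0: rank C_0 − rank ∂_1 = 8 − 6 = 2, and the invariant factors of ∂_1 are all 1, so H_0 ≅ Z^2.
  H_1: rank ker ∂_1 − rank ∂_2 = (13 − 6) − 6 = 1, and the invariant factors of ∂_2 are all 1, so H_1 ≅ Z.
  H_2: rank ker ∂_2 − rank ∂_3 = (10 − 6) − 4 = 0, and the invariant factors of ∂_3 are all 1, so H_2 ≅ 0.
  H_3: rank ker ∂_3 − rank ∂_4 = (5 − 4) − 0 = 1, and there is no ∂_4, so H_3 ≅ Z.

(K is a triangulation of the disjoint union of the 3-sphere S^3 and the circle S^1.)

H_0 ≅ Z^2,  H_1 ≅ Z,  H_2 = 0,  H_3 ≅ Z.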